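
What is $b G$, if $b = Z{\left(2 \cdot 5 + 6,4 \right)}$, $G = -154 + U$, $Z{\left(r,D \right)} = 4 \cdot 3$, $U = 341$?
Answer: $2244$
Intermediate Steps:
$Z{\left(r,D \right)} = 12$
$G = 187$ ($G = -154 + 341 = 187$)
$b = 12$
$b G = 12 \cdot 187 = 2244$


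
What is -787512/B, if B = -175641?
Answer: 262504/58547 ≈ 4.4836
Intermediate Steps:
-787512/B = -787512/(-175641) = -787512*(-1/175641) = 262504/58547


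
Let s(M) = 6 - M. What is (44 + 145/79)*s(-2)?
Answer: 28968/79 ≈ 366.68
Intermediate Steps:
(44 + 145/79)*s(-2) = (44 + 145/79)*(6 - 1*(-2)) = (44 + 145*(1/79))*(6 + 2) = (44 + 145/79)*8 = (3621/79)*8 = 28968/79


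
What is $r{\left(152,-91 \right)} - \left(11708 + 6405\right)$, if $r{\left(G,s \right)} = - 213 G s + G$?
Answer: $2928255$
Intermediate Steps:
$r{\left(G,s \right)} = G - 213 G s$ ($r{\left(G,s \right)} = - 213 G s + G = G - 213 G s$)
$r{\left(152,-91 \right)} - \left(11708 + 6405\right) = 152 \left(1 - -19383\right) - \left(11708 + 6405\right) = 152 \left(1 + 19383\right) - 18113 = 152 \cdot 19384 - 18113 = 2946368 - 18113 = 2928255$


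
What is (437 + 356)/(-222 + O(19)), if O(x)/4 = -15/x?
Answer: -15067/4278 ≈ -3.5220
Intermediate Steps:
O(x) = -60/x (O(x) = 4*(-15/x) = -60/x)
(437 + 356)/(-222 + O(19)) = (437 + 356)/(-222 - 60/19) = 793/(-222 - 60*1/19) = 793/(-222 - 60/19) = 793/(-4278/19) = 793*(-19/4278) = -15067/4278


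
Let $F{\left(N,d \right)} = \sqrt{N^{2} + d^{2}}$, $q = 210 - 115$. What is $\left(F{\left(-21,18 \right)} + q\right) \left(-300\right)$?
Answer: $-28500 - 900 \sqrt{85} \approx -36798.0$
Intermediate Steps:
$q = 95$ ($q = 210 - 115 = 95$)
$\left(F{\left(-21,18 \right)} + q\right) \left(-300\right) = \left(\sqrt{\left(-21\right)^{2} + 18^{2}} + 95\right) \left(-300\right) = \left(\sqrt{441 + 324} + 95\right) \left(-300\right) = \left(\sqrt{765} + 95\right) \left(-300\right) = \left(3 \sqrt{85} + 95\right) \left(-300\right) = \left(95 + 3 \sqrt{85}\right) \left(-300\right) = -28500 - 900 \sqrt{85}$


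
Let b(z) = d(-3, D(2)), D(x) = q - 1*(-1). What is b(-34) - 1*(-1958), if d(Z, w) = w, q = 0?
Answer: 1959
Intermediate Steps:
D(x) = 1 (D(x) = 0 - 1*(-1) = 0 + 1 = 1)
b(z) = 1
b(-34) - 1*(-1958) = 1 - 1*(-1958) = 1 + 1958 = 1959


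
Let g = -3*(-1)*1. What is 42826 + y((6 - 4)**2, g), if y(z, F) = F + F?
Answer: 42832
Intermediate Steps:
g = 3 (g = 3*1 = 3)
y(z, F) = 2*F
42826 + y((6 - 4)**2, g) = 42826 + 2*3 = 42826 + 6 = 42832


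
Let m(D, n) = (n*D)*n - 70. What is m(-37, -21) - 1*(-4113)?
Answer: -12274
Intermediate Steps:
m(D, n) = -70 + D*n² (m(D, n) = (D*n)*n - 70 = D*n² - 70 = -70 + D*n²)
m(-37, -21) - 1*(-4113) = (-70 - 37*(-21)²) - 1*(-4113) = (-70 - 37*441) + 4113 = (-70 - 16317) + 4113 = -16387 + 4113 = -12274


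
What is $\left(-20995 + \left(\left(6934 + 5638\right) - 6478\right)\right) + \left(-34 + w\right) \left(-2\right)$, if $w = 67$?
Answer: $-14967$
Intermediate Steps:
$\left(-20995 + \left(\left(6934 + 5638\right) - 6478\right)\right) + \left(-34 + w\right) \left(-2\right) = \left(-20995 + \left(\left(6934 + 5638\right) - 6478\right)\right) + \left(-34 + 67\right) \left(-2\right) = \left(-20995 + \left(12572 - 6478\right)\right) + 33 \left(-2\right) = \left(-20995 + 6094\right) - 66 = -14901 - 66 = -14967$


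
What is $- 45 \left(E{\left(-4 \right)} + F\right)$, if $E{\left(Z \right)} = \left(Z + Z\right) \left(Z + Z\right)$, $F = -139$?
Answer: $3375$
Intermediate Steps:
$E{\left(Z \right)} = 4 Z^{2}$ ($E{\left(Z \right)} = 2 Z 2 Z = 4 Z^{2}$)
$- 45 \left(E{\left(-4 \right)} + F\right) = - 45 \left(4 \left(-4\right)^{2} - 139\right) = - 45 \left(4 \cdot 16 - 139\right) = - 45 \left(64 - 139\right) = \left(-45\right) \left(-75\right) = 3375$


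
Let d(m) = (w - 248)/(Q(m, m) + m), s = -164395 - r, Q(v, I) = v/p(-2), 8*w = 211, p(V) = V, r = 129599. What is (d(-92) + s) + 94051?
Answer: -73577251/368 ≈ -1.9994e+5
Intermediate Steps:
w = 211/8 (w = (⅛)*211 = 211/8 ≈ 26.375)
Q(v, I) = -v/2 (Q(v, I) = v/(-2) = v*(-½) = -v/2)
s = -293994 (s = -164395 - 1*129599 = -164395 - 129599 = -293994)
d(m) = -1773/(4*m) (d(m) = (211/8 - 248)/(-m/2 + m) = -1773*2/m/8 = -1773/(4*m))
(d(-92) + s) + 94051 = (-1773/4/(-92) - 293994) + 94051 = (-1773/4*(-1/92) - 293994) + 94051 = (1773/368 - 293994) + 94051 = -108188019/368 + 94051 = -73577251/368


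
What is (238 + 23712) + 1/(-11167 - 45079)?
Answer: 1347091699/56246 ≈ 23950.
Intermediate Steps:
(238 + 23712) + 1/(-11167 - 45079) = 23950 + 1/(-56246) = 23950 - 1/56246 = 1347091699/56246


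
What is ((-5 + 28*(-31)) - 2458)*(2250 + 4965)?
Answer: -24033165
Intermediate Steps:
((-5 + 28*(-31)) - 2458)*(2250 + 4965) = ((-5 - 868) - 2458)*7215 = (-873 - 2458)*7215 = -3331*7215 = -24033165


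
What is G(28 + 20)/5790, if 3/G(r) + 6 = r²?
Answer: 1/4435140 ≈ 2.2547e-7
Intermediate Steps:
G(r) = 3/(-6 + r²)
G(28 + 20)/5790 = (3/(-6 + (28 + 20)²))/5790 = (3/(-6 + 48²))*(1/5790) = (3/(-6 + 2304))*(1/5790) = (3/2298)*(1/5790) = (3*(1/2298))*(1/5790) = (1/766)*(1/5790) = 1/4435140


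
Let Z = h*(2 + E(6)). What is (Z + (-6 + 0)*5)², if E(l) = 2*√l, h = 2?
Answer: 772 - 208*√6 ≈ 262.51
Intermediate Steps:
Z = 4 + 4*√6 (Z = 2*(2 + 2*√6) = 4 + 4*√6 ≈ 13.798)
(Z + (-6 + 0)*5)² = ((4 + 4*√6) + (-6 + 0)*5)² = ((4 + 4*√6) - 6*5)² = ((4 + 4*√6) - 30)² = (-26 + 4*√6)²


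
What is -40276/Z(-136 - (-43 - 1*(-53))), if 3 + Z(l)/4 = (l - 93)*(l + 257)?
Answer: 10069/26532 ≈ 0.37950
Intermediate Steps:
Z(l) = -12 + 4*(-93 + l)*(257 + l) (Z(l) = -12 + 4*((l - 93)*(l + 257)) = -12 + 4*((-93 + l)*(257 + l)) = -12 + 4*(-93 + l)*(257 + l))
-40276/Z(-136 - (-43 - 1*(-53))) = -40276/(-95616 + 4*(-136 - (-43 - 1*(-53)))**2 + 656*(-136 - (-43 - 1*(-53)))) = -40276/(-95616 + 4*(-136 - (-43 + 53))**2 + 656*(-136 - (-43 + 53))) = -40276/(-95616 + 4*(-136 - 1*10)**2 + 656*(-136 - 1*10)) = -40276/(-95616 + 4*(-136 - 10)**2 + 656*(-136 - 10)) = -40276/(-95616 + 4*(-146)**2 + 656*(-146)) = -40276/(-95616 + 4*21316 - 95776) = -40276/(-95616 + 85264 - 95776) = -40276/(-106128) = -40276*(-1/106128) = 10069/26532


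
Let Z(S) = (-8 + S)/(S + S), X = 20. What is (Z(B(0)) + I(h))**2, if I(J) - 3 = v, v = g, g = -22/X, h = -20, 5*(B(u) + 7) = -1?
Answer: 17689/2025 ≈ 8.7353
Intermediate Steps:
B(u) = -36/5 (B(u) = -7 + (1/5)*(-1) = -7 - 1/5 = -36/5)
Z(S) = (-8 + S)/(2*S) (Z(S) = (-8 + S)/((2*S)) = (-8 + S)*(1/(2*S)) = (-8 + S)/(2*S))
g = -11/10 (g = -22/20 = -22*1/20 = -11/10 ≈ -1.1000)
v = -11/10 ≈ -1.1000
I(J) = 19/10 (I(J) = 3 - 11/10 = 19/10)
(Z(B(0)) + I(h))**2 = ((-8 - 36/5)/(2*(-36/5)) + 19/10)**2 = ((1/2)*(-5/36)*(-76/5) + 19/10)**2 = (19/18 + 19/10)**2 = (133/45)**2 = 17689/2025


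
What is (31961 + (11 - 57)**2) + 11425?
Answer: 45502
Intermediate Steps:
(31961 + (11 - 57)**2) + 11425 = (31961 + (-46)**2) + 11425 = (31961 + 2116) + 11425 = 34077 + 11425 = 45502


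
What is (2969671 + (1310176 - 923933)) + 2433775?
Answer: 5789689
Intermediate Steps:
(2969671 + (1310176 - 923933)) + 2433775 = (2969671 + 386243) + 2433775 = 3355914 + 2433775 = 5789689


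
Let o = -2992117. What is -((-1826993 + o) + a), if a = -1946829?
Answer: 6765939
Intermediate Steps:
-((-1826993 + o) + a) = -((-1826993 - 2992117) - 1946829) = -(-4819110 - 1946829) = -1*(-6765939) = 6765939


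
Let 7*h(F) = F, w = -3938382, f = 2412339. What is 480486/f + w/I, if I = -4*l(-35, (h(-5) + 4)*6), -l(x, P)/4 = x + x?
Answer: 226220253329/64329040 ≈ 3516.6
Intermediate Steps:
h(F) = F/7
l(x, P) = -8*x (l(x, P) = -4*(x + x) = -8*x)
I = -1120 (I = -(-32)*(-35) = -4*280 = -1120)
480486/f + w/I = 480486/2412339 - 3938382/(-1120) = 480486*(1/2412339) - 3938382*(-1/1120) = 160162/804113 + 281313/80 = 226220253329/64329040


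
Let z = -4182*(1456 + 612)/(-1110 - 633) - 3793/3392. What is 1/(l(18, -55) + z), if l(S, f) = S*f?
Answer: 1970752/7825182251 ≈ 0.00025185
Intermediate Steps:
z = 9776226731/1970752 (z = -4182/((-1743/2068)) - 3793*1/3392 = -4182/((-1743*1/2068)) - 3793/3392 = -4182/(-1743/2068) - 3793/3392 = -4182*(-2068/1743) - 3793/3392 = 2882792/581 - 3793/3392 = 9776226731/1970752 ≈ 4960.7)
1/(l(18, -55) + z) = 1/(18*(-55) + 9776226731/1970752) = 1/(-990 + 9776226731/1970752) = 1/(7825182251/1970752) = 1970752/7825182251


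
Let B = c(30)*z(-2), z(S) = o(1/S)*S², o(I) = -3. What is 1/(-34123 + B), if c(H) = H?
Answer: -1/34483 ≈ -2.9000e-5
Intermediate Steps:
z(S) = -3*S²
B = -360 (B = 30*(-3*(-2)²) = 30*(-3*4) = 30*(-12) = -360)
1/(-34123 + B) = 1/(-34123 - 360) = 1/(-34483) = -1/34483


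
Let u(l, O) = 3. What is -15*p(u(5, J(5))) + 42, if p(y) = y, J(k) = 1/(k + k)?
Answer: -3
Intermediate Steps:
J(k) = 1/(2*k)
-15*p(u(5, J(5))) + 42 = -15*3 + 42 = -45 + 42 = -3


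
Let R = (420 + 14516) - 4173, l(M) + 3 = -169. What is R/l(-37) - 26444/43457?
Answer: -472276059/7474604 ≈ -63.184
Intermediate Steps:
l(M) = -172 (l(M) = -3 - 169 = -172)
R = 10763 (R = 14936 - 4173 = 10763)
R/l(-37) - 26444/43457 = 10763/(-172) - 26444/43457 = 10763*(-1/172) - 26444*1/43457 = -10763/172 - 26444/43457 = -472276059/7474604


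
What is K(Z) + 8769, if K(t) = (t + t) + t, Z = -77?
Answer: 8538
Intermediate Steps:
K(t) = 3*t (K(t) = 2*t + t = 3*t)
K(Z) + 8769 = 3*(-77) + 8769 = -231 + 8769 = 8538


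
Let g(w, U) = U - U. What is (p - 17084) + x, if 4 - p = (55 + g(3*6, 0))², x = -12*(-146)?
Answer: -18353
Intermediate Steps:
g(w, U) = 0
x = 1752
p = -3021 (p = 4 - (55 + 0)² = 4 - 1*55² = 4 - 1*3025 = 4 - 3025 = -3021)
(p - 17084) + x = (-3021 - 17084) + 1752 = -20105 + 1752 = -18353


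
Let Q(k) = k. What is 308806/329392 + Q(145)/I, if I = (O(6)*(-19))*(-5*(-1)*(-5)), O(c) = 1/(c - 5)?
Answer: 19444469/15646120 ≈ 1.2428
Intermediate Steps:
O(c) = 1/(-5 + c)
I = 475 (I = (-19/(-5 + 6))*(-5*(-1)*(-5)) = (-19/1)*(5*(-5)) = (1*(-19))*(-25) = -19*(-25) = 475)
308806/329392 + Q(145)/I = 308806/329392 + 145/475 = 308806*(1/329392) + 145*(1/475) = 154403/164696 + 29/95 = 19444469/15646120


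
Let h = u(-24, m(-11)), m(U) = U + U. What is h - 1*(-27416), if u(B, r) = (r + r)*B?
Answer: 28472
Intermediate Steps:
m(U) = 2*U
u(B, r) = 2*B*r (u(B, r) = (2*r)*B = 2*B*r)
h = 1056 (h = 2*(-24)*(2*(-11)) = 2*(-24)*(-22) = 1056)
h - 1*(-27416) = 1056 - 1*(-27416) = 1056 + 27416 = 28472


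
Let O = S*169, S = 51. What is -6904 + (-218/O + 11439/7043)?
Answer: -419000714401/60703617 ≈ -6902.4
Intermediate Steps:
O = 8619 (O = 51*169 = 8619)
-6904 + (-218/O + 11439/7043) = -6904 + (-218/8619 + 11439/7043) = -6904 + 97057367/60703617 = -419000714401/60703617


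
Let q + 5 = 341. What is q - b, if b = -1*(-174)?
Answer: 162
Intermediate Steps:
q = 336 (q = -5 + 341 = 336)
b = 174
q - b = 336 - 1*174 = 336 - 174 = 162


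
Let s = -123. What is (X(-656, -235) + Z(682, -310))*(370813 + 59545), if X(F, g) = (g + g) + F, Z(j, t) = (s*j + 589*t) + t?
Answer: -115298072496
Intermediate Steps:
Z(j, t) = -123*j + 590*t (Z(j, t) = (-123*j + 589*t) + t = -123*j + 590*t)
X(F, g) = F + 2*g (X(F, g) = 2*g + F = F + 2*g)
(X(-656, -235) + Z(682, -310))*(370813 + 59545) = ((-656 + 2*(-235)) + (-123*682 + 590*(-310)))*(370813 + 59545) = ((-656 - 470) + (-83886 - 182900))*430358 = (-1126 - 266786)*430358 = -267912*430358 = -115298072496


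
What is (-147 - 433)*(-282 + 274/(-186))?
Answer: 15290540/93 ≈ 1.6441e+5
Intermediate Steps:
(-147 - 433)*(-282 + 274/(-186)) = -580*(-282 + 274*(-1/186)) = -580*(-282 - 137/93) = -580*(-26363/93) = 15290540/93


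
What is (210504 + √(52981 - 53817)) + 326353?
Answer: 536857 + 2*I*√209 ≈ 5.3686e+5 + 28.914*I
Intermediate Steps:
(210504 + √(52981 - 53817)) + 326353 = (210504 + √(-836)) + 326353 = (210504 + 2*I*√209) + 326353 = 536857 + 2*I*√209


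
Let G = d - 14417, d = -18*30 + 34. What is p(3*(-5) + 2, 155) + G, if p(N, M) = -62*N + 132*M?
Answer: 6343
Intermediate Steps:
d = -506 (d = -540 + 34 = -506)
G = -14923 (G = -506 - 14417 = -14923)
p(3*(-5) + 2, 155) + G = (-62*(3*(-5) + 2) + 132*155) - 14923 = (-62*(-15 + 2) + 20460) - 14923 = (-62*(-13) + 20460) - 14923 = (806 + 20460) - 14923 = 21266 - 14923 = 6343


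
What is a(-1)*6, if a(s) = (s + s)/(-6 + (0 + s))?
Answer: 12/7 ≈ 1.7143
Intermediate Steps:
a(s) = 2*s/(-6 + s) (a(s) = (2*s)/(-6 + s) = 2*s/(-6 + s))
a(-1)*6 = (2*(-1)/(-6 - 1))*6 = (2*(-1)/(-7))*6 = (2*(-1)*(-⅐))*6 = (2/7)*6 = 12/7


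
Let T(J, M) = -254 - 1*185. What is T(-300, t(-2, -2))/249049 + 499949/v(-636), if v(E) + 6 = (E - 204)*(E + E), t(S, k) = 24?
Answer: 124042738415/266102381226 ≈ 0.46615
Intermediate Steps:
T(J, M) = -439 (T(J, M) = -254 - 185 = -439)
v(E) = -6 + 2*E*(-204 + E) (v(E) = -6 + (E - 204)*(E + E) = -6 + (-204 + E)*(2*E) = -6 + 2*E*(-204 + E))
T(-300, t(-2, -2))/249049 + 499949/v(-636) = -439/249049 + 499949/(-6 - 408*(-636) + 2*(-636)²) = -439*1/249049 + 499949/(-6 + 259488 + 2*404496) = -439/249049 + 499949/(-6 + 259488 + 808992) = -439/249049 + 499949/1068474 = 124042738415/266102381226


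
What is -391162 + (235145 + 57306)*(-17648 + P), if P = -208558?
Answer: -66154562068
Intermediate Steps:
-391162 + (235145 + 57306)*(-17648 + P) = -391162 + (235145 + 57306)*(-17648 - 208558) = -391162 + 292451*(-226206) = -391162 - 66154170906 = -66154562068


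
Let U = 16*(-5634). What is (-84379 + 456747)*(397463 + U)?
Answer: 114435761392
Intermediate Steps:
U = -90144
(-84379 + 456747)*(397463 + U) = (-84379 + 456747)*(397463 - 90144) = 372368*307319 = 114435761392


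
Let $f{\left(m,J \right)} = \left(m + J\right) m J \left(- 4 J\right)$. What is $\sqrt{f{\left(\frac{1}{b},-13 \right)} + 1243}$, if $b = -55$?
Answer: $\frac{\sqrt{3276059}}{55} \approx 32.909$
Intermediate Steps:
$f{\left(m,J \right)} = - 4 m J^{2} \left(J + m\right)$ ($f{\left(m,J \right)} = \left(J + m\right) J m \left(- 4 J\right) = J m \left(J + m\right) \left(- 4 J\right) = - 4 m J^{2} \left(J + m\right)$)
$\sqrt{f{\left(\frac{1}{b},-13 \right)} + 1243} = \sqrt{- \frac{4 \left(-13\right)^{2} \left(-13 + \frac{1}{-55}\right)}{-55} + 1243} = \sqrt{\left(-4\right) \left(- \frac{1}{55}\right) 169 \left(-13 - \frac{1}{55}\right) + 1243} = \sqrt{\left(-4\right) \left(- \frac{1}{55}\right) 169 \left(- \frac{716}{55}\right) + 1243} = \sqrt{- \frac{484016}{3025} + 1243} = \sqrt{\frac{3276059}{3025}} = \frac{\sqrt{3276059}}{55}$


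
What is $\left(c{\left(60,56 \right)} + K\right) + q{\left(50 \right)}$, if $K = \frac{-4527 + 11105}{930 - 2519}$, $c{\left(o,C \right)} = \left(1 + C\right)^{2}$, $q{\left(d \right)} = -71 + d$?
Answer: $\frac{5122714}{1589} \approx 3223.9$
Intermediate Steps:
$K = - \frac{6578}{1589}$ ($K = \frac{6578}{-1589} = 6578 \left(- \frac{1}{1589}\right) = - \frac{6578}{1589} \approx -4.1397$)
$\left(c{\left(60,56 \right)} + K\right) + q{\left(50 \right)} = \left(\left(1 + 56\right)^{2} - \frac{6578}{1589}\right) + \left(-71 + 50\right) = \left(57^{2} - \frac{6578}{1589}\right) - 21 = \left(3249 - \frac{6578}{1589}\right) - 21 = \frac{5156083}{1589} - 21 = \frac{5122714}{1589}$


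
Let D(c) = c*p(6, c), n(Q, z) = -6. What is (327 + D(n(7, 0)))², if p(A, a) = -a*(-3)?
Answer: 189225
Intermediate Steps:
p(A, a) = 3*a
D(c) = 3*c² (D(c) = c*(3*c) = 3*c²)
(327 + D(n(7, 0)))² = (327 + 3*(-6)²)² = (327 + 3*36)² = (327 + 108)² = 435² = 189225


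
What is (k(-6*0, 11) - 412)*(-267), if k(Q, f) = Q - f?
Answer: 112941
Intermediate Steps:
(k(-6*0, 11) - 412)*(-267) = ((-6*0 - 1*11) - 412)*(-267) = ((0 - 11) - 412)*(-267) = (-11 - 412)*(-267) = -423*(-267) = 112941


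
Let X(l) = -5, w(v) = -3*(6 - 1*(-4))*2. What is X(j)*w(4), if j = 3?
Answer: 300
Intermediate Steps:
w(v) = -60 (w(v) = -3*(6 + 4)*2 = -3*10*2 = -30*2 = -60)
X(j)*w(4) = -5*(-60) = 300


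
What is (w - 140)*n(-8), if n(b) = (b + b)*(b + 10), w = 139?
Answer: 32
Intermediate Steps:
n(b) = 2*b*(10 + b) (n(b) = (2*b)*(10 + b) = 2*b*(10 + b))
(w - 140)*n(-8) = (139 - 140)*(2*(-8)*(10 - 8)) = -2*(-8)*2 = -1*(-32) = 32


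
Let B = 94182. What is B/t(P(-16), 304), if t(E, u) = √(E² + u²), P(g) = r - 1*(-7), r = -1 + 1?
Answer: 94182*√92465/92465 ≈ 309.73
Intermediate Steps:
r = 0
P(g) = 7 (P(g) = 0 - 1*(-7) = 0 + 7 = 7)
B/t(P(-16), 304) = 94182/(√(7² + 304²)) = 94182/(√(49 + 92416)) = 94182/(√92465) = 94182*(√92465/92465) = 94182*√92465/92465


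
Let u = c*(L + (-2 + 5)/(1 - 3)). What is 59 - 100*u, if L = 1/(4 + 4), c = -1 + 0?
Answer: -157/2 ≈ -78.500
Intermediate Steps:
c = -1
L = ⅛ (L = 1/8 = ⅛ ≈ 0.12500)
u = 11/8 (u = -(⅛ + (-2 + 5)/(1 - 3)) = -(⅛ + 3/(-2)) = -(⅛ + 3*(-½)) = -(⅛ - 3/2) = -1*(-11/8) = 11/8 ≈ 1.3750)
59 - 100*u = 59 - 100*11/8 = 59 - 275/2 = -157/2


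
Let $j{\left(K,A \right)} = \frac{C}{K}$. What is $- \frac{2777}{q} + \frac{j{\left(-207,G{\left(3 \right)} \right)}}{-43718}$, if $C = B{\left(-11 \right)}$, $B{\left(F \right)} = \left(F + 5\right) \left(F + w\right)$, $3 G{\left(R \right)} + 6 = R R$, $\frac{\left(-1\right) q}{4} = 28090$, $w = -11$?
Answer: $\frac{4190940487}{169469329560} \approx 0.02473$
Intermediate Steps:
$q = -112360$ ($q = \left(-4\right) 28090 = -112360$)
$G{\left(R \right)} = -2 + \frac{R^{2}}{3}$ ($G{\left(R \right)} = -2 + \frac{R R}{3} = -2 + \frac{R^{2}}{3}$)
$B{\left(F \right)} = \left(-11 + F\right) \left(5 + F\right)$ ($B{\left(F \right)} = \left(F + 5\right) \left(F - 11\right) = \left(5 + F\right) \left(-11 + F\right) = \left(-11 + F\right) \left(5 + F\right)$)
$C = 132$ ($C = -55 + \left(-11\right)^{2} - -66 = -55 + 121 + 66 = 132$)
$j{\left(K,A \right)} = \frac{132}{K}$
$- \frac{2777}{q} + \frac{j{\left(-207,G{\left(3 \right)} \right)}}{-43718} = - \frac{2777}{-112360} + \frac{132 \frac{1}{-207}}{-43718} = \left(-2777\right) \left(- \frac{1}{112360}\right) + 132 \left(- \frac{1}{207}\right) \left(- \frac{1}{43718}\right) = \frac{2777}{112360} - - \frac{22}{1508271} = \frac{2777}{112360} + \frac{22}{1508271} = \frac{4190940487}{169469329560}$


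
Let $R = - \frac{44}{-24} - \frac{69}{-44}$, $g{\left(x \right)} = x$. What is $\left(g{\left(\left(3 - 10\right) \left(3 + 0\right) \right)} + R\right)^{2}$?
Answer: $\frac{5396329}{17424} \approx 309.71$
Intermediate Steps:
$R = \frac{449}{132}$ ($R = \left(-44\right) \left(- \frac{1}{24}\right) - - \frac{69}{44} = \frac{11}{6} + \frac{69}{44} = \frac{449}{132} \approx 3.4015$)
$\left(g{\left(\left(3 - 10\right) \left(3 + 0\right) \right)} + R\right)^{2} = \left(\left(3 - 10\right) \left(3 + 0\right) + \frac{449}{132}\right)^{2} = \left(\left(3 - 10\right) 3 + \frac{449}{132}\right)^{2} = \left(\left(-7\right) 3 + \frac{449}{132}\right)^{2} = \left(-21 + \frac{449}{132}\right)^{2} = \left(- \frac{2323}{132}\right)^{2} = \frac{5396329}{17424}$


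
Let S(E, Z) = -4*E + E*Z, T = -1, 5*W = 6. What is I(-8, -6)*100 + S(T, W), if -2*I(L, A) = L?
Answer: 2014/5 ≈ 402.80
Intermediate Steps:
W = 6/5 (W = (⅕)*6 = 6/5 ≈ 1.2000)
I(L, A) = -L/2
I(-8, -6)*100 + S(T, W) = -½*(-8)*100 - (-4 + 6/5) = 4*100 - 1*(-14/5) = 400 + 14/5 = 2014/5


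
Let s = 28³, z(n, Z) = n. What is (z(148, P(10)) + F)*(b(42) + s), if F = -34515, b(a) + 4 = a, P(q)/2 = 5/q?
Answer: -755730330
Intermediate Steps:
P(q) = 10/q (P(q) = 2*(5/q) = 10/q)
s = 21952
b(a) = -4 + a
(z(148, P(10)) + F)*(b(42) + s) = (148 - 34515)*((-4 + 42) + 21952) = -34367*(38 + 21952) = -34367*21990 = -755730330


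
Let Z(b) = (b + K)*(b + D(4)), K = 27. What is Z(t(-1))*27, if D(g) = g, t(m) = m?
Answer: 2106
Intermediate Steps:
Z(b) = (4 + b)*(27 + b) (Z(b) = (b + 27)*(b + 4) = (27 + b)*(4 + b) = (4 + b)*(27 + b))
Z(t(-1))*27 = (108 + (-1)² + 31*(-1))*27 = (108 + 1 - 31)*27 = 78*27 = 2106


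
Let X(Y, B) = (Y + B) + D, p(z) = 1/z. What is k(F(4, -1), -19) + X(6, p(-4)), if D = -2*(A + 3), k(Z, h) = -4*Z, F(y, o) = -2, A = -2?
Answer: 47/4 ≈ 11.750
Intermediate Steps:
p(z) = 1/z
D = -2 (D = -2*(-2 + 3) = -2*1 = -2)
X(Y, B) = -2 + B + Y (X(Y, B) = (Y + B) - 2 = (B + Y) - 2 = -2 + B + Y)
k(F(4, -1), -19) + X(6, p(-4)) = -4*(-2) + (-2 + 1/(-4) + 6) = 8 + (-2 - ¼ + 6) = 8 + 15/4 = 47/4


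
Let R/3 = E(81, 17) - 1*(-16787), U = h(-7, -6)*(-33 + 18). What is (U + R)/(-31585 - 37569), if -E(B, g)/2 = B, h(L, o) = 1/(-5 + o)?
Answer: -274320/380347 ≈ -0.72124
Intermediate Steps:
E(B, g) = -2*B
U = 15/11 (U = (-33 + 18)/(-5 - 6) = -15/(-11) = -1/11*(-15) = 15/11 ≈ 1.3636)
R = 49875 (R = 3*(-2*81 - 1*(-16787)) = 3*(-162 + 16787) = 3*16625 = 49875)
(U + R)/(-31585 - 37569) = (15/11 + 49875)/(-31585 - 37569) = (548640/11)/(-69154) = (548640/11)*(-1/69154) = -274320/380347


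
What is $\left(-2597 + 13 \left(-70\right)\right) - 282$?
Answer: $-3789$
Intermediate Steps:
$\left(-2597 + 13 \left(-70\right)\right) - 282 = \left(-2597 - 910\right) - 282 = -3507 - 282 = -3789$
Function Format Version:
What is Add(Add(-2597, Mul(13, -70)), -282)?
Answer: -3789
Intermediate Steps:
Add(Add(-2597, Mul(13, -70)), -282) = Add(Add(-2597, -910), -282) = Add(-3507, -282) = -3789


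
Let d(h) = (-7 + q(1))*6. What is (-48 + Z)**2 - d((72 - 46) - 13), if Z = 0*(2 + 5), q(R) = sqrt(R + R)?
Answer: 2346 - 6*sqrt(2) ≈ 2337.5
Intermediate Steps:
q(R) = sqrt(2)*sqrt(R) (q(R) = sqrt(2*R) = sqrt(2)*sqrt(R))
Z = 0 (Z = 0*7 = 0)
d(h) = -42 + 6*sqrt(2) (d(h) = (-7 + sqrt(2)*sqrt(1))*6 = (-7 + sqrt(2)*1)*6 = (-7 + sqrt(2))*6 = -42 + 6*sqrt(2))
(-48 + Z)**2 - d((72 - 46) - 13) = (-48 + 0)**2 - (-42 + 6*sqrt(2)) = (-48)**2 + (42 - 6*sqrt(2)) = 2304 + (42 - 6*sqrt(2)) = 2346 - 6*sqrt(2)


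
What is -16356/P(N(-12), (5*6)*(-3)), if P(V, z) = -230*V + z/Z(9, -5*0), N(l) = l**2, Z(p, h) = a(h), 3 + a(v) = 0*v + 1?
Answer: 5452/11025 ≈ 0.49451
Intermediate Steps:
a(v) = -2 (a(v) = -3 + (0*v + 1) = -3 + (0 + 1) = -3 + 1 = -2)
Z(p, h) = -2
P(V, z) = -230*V - z/2 (P(V, z) = -230*V + z/(-2) = -230*V + z*(-1/2) = -230*V - z/2)
-16356/P(N(-12), (5*6)*(-3)) = -16356/(-230*(-12)**2 - 5*6*(-3)/2) = -16356/(-230*144 - 15*(-3)) = -16356/(-33120 - 1/2*(-90)) = -16356/(-33120 + 45) = -16356/(-33075) = -16356*(-1/33075) = 5452/11025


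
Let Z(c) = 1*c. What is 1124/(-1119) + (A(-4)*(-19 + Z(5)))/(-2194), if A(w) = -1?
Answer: -1240861/1227543 ≈ -1.0108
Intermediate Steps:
Z(c) = c
1124/(-1119) + (A(-4)*(-19 + Z(5)))/(-2194) = 1124/(-1119) - (-19 + 5)/(-2194) = 1124*(-1/1119) - 1*(-14)*(-1/2194) = -1124/1119 + 14*(-1/2194) = -1124/1119 - 7/1097 = -1240861/1227543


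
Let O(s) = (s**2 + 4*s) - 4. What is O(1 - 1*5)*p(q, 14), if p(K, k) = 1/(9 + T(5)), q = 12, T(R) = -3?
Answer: -2/3 ≈ -0.66667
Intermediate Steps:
O(s) = -4 + s**2 + 4*s
p(K, k) = 1/6 (p(K, k) = 1/(9 - 3) = 1/6)
O(1 - 1*5)*p(q, 14) = (-4 + (1 - 1*5)**2 + 4*(1 - 1*5))*(1/6) = (-4 + (1 - 5)**2 + 4*(1 - 5))*(1/6) = (-4 + (-4)**2 + 4*(-4))*(1/6) = (-4 + 16 - 16)*(1/6) = -4*1/6 = -2/3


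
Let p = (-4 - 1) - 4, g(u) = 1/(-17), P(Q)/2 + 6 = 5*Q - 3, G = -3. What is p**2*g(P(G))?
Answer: -81/17 ≈ -4.7647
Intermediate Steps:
P(Q) = -18 + 10*Q (P(Q) = -12 + 2*(5*Q - 3) = -12 + 2*(-3 + 5*Q) = -12 + (-6 + 10*Q) = -18 + 10*Q)
g(u) = -1/17 (g(u) = 1*(-1/17) = -1/17)
p = -9 (p = -5 - 4 = -9)
p**2*g(P(G)) = (-9)**2*(-1/17) = 81*(-1/17) = -81/17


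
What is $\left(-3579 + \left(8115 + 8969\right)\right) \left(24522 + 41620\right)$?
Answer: $893247710$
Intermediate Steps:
$\left(-3579 + \left(8115 + 8969\right)\right) \left(24522 + 41620\right) = \left(-3579 + 17084\right) 66142 = 13505 \cdot 66142 = 893247710$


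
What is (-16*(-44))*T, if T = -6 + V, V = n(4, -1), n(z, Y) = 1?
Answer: -3520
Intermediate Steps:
V = 1
T = -5 (T = -6 + 1 = -5)
(-16*(-44))*T = -16*(-44)*(-5) = 704*(-5) = -3520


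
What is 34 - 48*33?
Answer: -1550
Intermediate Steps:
34 - 48*33 = 34 - 1584 = -1550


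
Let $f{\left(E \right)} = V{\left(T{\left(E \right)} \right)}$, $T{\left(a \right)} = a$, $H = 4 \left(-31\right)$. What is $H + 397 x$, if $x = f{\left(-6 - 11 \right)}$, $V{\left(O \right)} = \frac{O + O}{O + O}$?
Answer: $273$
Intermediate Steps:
$H = -124$
$V{\left(O \right)} = 1$ ($V{\left(O \right)} = \frac{2 O}{2 O} = 2 O \frac{1}{2 O} = 1$)
$f{\left(E \right)} = 1$
$x = 1$
$H + 397 x = -124 + 397 \cdot 1 = -124 + 397 = 273$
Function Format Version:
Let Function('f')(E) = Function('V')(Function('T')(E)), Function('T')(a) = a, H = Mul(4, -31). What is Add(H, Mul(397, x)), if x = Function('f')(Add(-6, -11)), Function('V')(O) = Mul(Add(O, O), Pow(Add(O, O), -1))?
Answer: 273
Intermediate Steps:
H = -124
Function('V')(O) = 1 (Function('V')(O) = Mul(Mul(2, O), Pow(Mul(2, O), -1)) = Mul(Mul(2, O), Mul(Rational(1, 2), Pow(O, -1))) = 1)
Function('f')(E) = 1
x = 1
Add(H, Mul(397, x)) = Add(-124, Mul(397, 1)) = Add(-124, 397) = 273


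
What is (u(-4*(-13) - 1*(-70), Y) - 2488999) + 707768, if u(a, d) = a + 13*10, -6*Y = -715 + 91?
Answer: -1780979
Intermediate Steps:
Y = 104 (Y = -(-715 + 91)/6 = -1/6*(-624) = 104)
u(a, d) = 130 + a (u(a, d) = a + 130 = 130 + a)
(u(-4*(-13) - 1*(-70), Y) - 2488999) + 707768 = ((130 + (-4*(-13) - 1*(-70))) - 2488999) + 707768 = ((130 + (52 + 70)) - 2488999) + 707768 = ((130 + 122) - 2488999) + 707768 = (252 - 2488999) + 707768 = -2488747 + 707768 = -1780979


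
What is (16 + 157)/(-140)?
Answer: -173/140 ≈ -1.2357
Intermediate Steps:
(16 + 157)/(-140) = -1/140*173 = -173/140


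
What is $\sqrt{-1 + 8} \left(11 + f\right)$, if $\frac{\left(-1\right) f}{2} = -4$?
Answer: $19 \sqrt{7} \approx 50.269$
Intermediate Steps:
$f = 8$ ($f = \left(-2\right) \left(-4\right) = 8$)
$\sqrt{-1 + 8} \left(11 + f\right) = \sqrt{-1 + 8} \left(11 + 8\right) = \sqrt{7} \cdot 19 = 19 \sqrt{7}$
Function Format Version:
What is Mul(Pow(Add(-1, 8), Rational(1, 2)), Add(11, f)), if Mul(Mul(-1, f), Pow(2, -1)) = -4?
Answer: Mul(19, Pow(7, Rational(1, 2))) ≈ 50.269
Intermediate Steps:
f = 8 (f = Mul(-2, -4) = 8)
Mul(Pow(Add(-1, 8), Rational(1, 2)), Add(11, f)) = Mul(Pow(Add(-1, 8), Rational(1, 2)), Add(11, 8)) = Mul(Pow(7, Rational(1, 2)), 19) = Mul(19, Pow(7, Rational(1, 2)))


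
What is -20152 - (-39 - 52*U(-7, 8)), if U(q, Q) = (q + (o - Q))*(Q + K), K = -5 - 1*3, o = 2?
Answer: -20113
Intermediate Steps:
K = -8 (K = -5 - 3 = -8)
U(q, Q) = (-8 + Q)*(2 + q - Q) (U(q, Q) = (q + (2 - Q))*(Q - 8) = (2 + q - Q)*(-8 + Q) = (-8 + Q)*(2 + q - Q))
-20152 - (-39 - 52*U(-7, 8)) = -20152 - (-39 - 52*(-16 - 1*8**2 - 8*(-7) + 10*8 + 8*(-7))) = -20152 - (-39 - 52*(-16 - 1*64 + 56 + 80 - 56)) = -20152 - (-39 - 52*(-16 - 64 + 56 + 80 - 56)) = -20152 - (-39 - 52*0) = -20152 - (-39 + 0) = -20152 - 1*(-39) = -20152 + 39 = -20113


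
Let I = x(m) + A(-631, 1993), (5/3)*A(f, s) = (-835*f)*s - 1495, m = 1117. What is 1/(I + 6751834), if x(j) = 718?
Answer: 1/636800738 ≈ 1.5703e-9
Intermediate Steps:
A(f, s) = -897 - 501*f*s (A(f, s) = 3*((-835*f)*s - 1495)/5 = 3*(-835*f*s - 1495)/5 = 3*(-1495 - 835*f*s)/5 = -897 - 501*f*s)
I = 630048904 (I = 718 + (-897 - 501*(-631)*1993) = 718 + (-897 + 630049083) = 718 + 630048186 = 630048904)
1/(I + 6751834) = 1/(630048904 + 6751834) = 1/636800738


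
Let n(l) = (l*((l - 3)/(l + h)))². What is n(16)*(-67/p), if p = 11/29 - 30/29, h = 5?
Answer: 84061952/8379 ≈ 10032.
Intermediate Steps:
p = -19/29 (p = 11*(1/29) - 30*1/29 = 11/29 - 30/29 = -19/29 ≈ -0.65517)
n(l) = l²*(-3 + l)²/(5 + l)² (n(l) = (l*((l - 3)/(l + 5)))² = (l*((-3 + l)/(5 + l)))² = (l*(-3 + l)/(5 + l))² = l²*(-3 + l)²/(5 + l)²)
n(16)*(-67/p) = (16²*(-3 + 16)²/(5 + 16)²)*(-67/(-19/29)) = (256*13²/21²)*(-67*(-29/19)) = (256*169*(1/441))*(1943/19) = (43264/441)*(1943/19) = 84061952/8379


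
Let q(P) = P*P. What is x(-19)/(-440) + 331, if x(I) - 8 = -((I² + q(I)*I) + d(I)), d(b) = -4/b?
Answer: 264355/836 ≈ 316.21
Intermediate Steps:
q(P) = P²
x(I) = 8 - I² - I³ + 4/I (x(I) = 8 - ((I² + I²*I) - 4/I) = 8 - ((I² + I³) - 4/I) = 8 - (I² + I³ - 4/I) = 8 + (-I² - I³ + 4/I) = 8 - I² - I³ + 4/I)
x(-19)/(-440) + 331 = (8 - 1*(-19)² - 1*(-19)³ + 4/(-19))/(-440) + 331 = -(8 - 1*361 - 1*(-6859) + 4*(-1/19))/440 + 331 = -(8 - 361 + 6859 - 4/19)/440 + 331 = -1/440*123610/19 + 331 = -12361/836 + 331 = 264355/836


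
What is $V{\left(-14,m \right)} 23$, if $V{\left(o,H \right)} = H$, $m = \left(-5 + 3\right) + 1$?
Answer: $-23$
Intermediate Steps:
$m = -1$ ($m = -2 + 1 = -1$)
$V{\left(-14,m \right)} 23 = \left(-1\right) 23 = -23$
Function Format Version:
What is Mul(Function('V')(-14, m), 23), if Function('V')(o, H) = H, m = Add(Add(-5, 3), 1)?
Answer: -23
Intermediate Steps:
m = -1 (m = Add(-2, 1) = -1)
Mul(Function('V')(-14, m), 23) = Mul(-1, 23) = -23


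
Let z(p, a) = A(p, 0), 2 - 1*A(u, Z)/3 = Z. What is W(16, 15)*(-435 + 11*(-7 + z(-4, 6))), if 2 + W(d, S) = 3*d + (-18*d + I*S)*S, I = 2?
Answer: 1705504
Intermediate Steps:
A(u, Z) = 6 - 3*Z
z(p, a) = 6 (z(p, a) = 6 - 3*0 = 6 + 0 = 6)
W(d, S) = -2 + 3*d + S*(-18*d + 2*S) (W(d, S) = -2 + (3*d + (-18*d + 2*S)*S) = -2 + (3*d + S*(-18*d + 2*S)) = -2 + 3*d + S*(-18*d + 2*S))
W(16, 15)*(-435 + 11*(-7 + z(-4, 6))) = (-2 + 2*15² + 3*16 - 18*15*16)*(-435 + 11*(-7 + 6)) = (-2 + 2*225 + 48 - 4320)*(-435 + 11*(-1)) = (-2 + 450 + 48 - 4320)*(-435 - 11) = -3824*(-446) = 1705504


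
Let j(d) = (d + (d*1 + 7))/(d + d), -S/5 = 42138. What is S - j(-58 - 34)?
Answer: -38767137/184 ≈ -2.1069e+5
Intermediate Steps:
S = -210690 (S = -5*42138 = -210690)
j(d) = (7 + 2*d)/(2*d) (j(d) = (d + (d + 7))/((2*d)) = (d + (7 + d))*(1/(2*d)) = (7 + 2*d)*(1/(2*d)) = (7 + 2*d)/(2*d))
S - j(-58 - 34) = -210690 - (7/2 + (-58 - 34))/(-58 - 34) = -210690 - (7/2 - 92)/(-92) = -210690 - (-1)*(-177)/(92*2) = -210690 - 1*177/184 = -210690 - 177/184 = -38767137/184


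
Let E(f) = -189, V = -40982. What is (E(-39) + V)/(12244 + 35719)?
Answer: -41171/47963 ≈ -0.85839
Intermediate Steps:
(E(-39) + V)/(12244 + 35719) = (-189 - 40982)/(12244 + 35719) = -41171/47963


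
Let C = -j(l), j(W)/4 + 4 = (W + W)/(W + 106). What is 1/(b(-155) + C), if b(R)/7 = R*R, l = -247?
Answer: 141/23712955 ≈ 5.9461e-6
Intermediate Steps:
j(W) = -16 + 8*W/(106 + W) (j(W) = -16 + 4*((W + W)/(W + 106)) = -16 + 4*((2*W)/(106 + W)) = -16 + 4*(2*W/(106 + W)) = -16 + 8*W/(106 + W))
b(R) = 7*R**2 (b(R) = 7*(R*R) = 7*R**2)
C = 280/141 (C = -8*(-212 - 1*(-247))/(106 - 247) = -8*(-212 + 247)/(-141) = -8*(-1)*35/141 = -1*(-280/141) = 280/141 ≈ 1.9858)
1/(b(-155) + C) = 1/(7*(-155)**2 + 280/141) = 1/(7*24025 + 280/141) = 1/(168175 + 280/141) = 1/(23712955/141) = 141/23712955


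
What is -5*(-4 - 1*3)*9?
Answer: 315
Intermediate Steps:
-5*(-4 - 1*3)*9 = -5*(-4 - 3)*9 = -5*(-7)*9 = 35*9 = 315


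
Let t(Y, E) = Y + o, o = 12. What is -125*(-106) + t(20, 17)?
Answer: 13282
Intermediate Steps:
t(Y, E) = 12 + Y (t(Y, E) = Y + 12 = 12 + Y)
-125*(-106) + t(20, 17) = -125*(-106) + (12 + 20) = 13250 + 32 = 13282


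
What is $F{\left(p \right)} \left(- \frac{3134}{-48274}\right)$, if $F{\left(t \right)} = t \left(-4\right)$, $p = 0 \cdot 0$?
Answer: $0$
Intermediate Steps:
$p = 0$
$F{\left(t \right)} = - 4 t$
$F{\left(p \right)} \left(- \frac{3134}{-48274}\right) = \left(-4\right) 0 \left(- \frac{3134}{-48274}\right) = 0 \left(\left(-3134\right) \left(- \frac{1}{48274}\right)\right) = 0 \cdot \frac{1567}{24137} = 0$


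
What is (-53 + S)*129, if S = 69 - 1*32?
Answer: -2064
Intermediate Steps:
S = 37 (S = 69 - 32 = 37)
(-53 + S)*129 = (-53 + 37)*129 = -16*129 = -2064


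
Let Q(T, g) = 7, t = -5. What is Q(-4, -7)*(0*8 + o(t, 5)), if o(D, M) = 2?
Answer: 14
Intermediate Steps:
Q(-4, -7)*(0*8 + o(t, 5)) = 7*(0*8 + 2) = 7*(0 + 2) = 7*2 = 14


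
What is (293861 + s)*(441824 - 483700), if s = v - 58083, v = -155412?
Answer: -3365406616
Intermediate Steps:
s = -213495 (s = -155412 - 58083 = -213495)
(293861 + s)*(441824 - 483700) = (293861 - 213495)*(441824 - 483700) = 80366*(-41876) = -3365406616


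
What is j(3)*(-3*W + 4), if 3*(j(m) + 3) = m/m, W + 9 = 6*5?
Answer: 472/3 ≈ 157.33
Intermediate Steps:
W = 21 (W = -9 + 6*5 = -9 + 30 = 21)
j(m) = -8/3 (j(m) = -3 + (m/m)/3 = -3 + (⅓)*1 = -3 + ⅓ = -8/3)
j(3)*(-3*W + 4) = -8*(-3*21 + 4)/3 = -8*(-63 + 4)/3 = -8/3*(-59) = 472/3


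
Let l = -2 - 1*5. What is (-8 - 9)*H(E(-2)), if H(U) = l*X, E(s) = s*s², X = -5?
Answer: -595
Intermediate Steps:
l = -7 (l = -2 - 5 = -7)
E(s) = s³
H(U) = 35 (H(U) = -7*(-5) = 35)
(-8 - 9)*H(E(-2)) = (-8 - 9)*35 = -17*35 = -595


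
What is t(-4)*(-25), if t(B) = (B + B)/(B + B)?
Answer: -25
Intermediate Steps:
t(B) = 1 (t(B) = (2*B)/((2*B)) = (2*B)*(1/(2*B)) = 1)
t(-4)*(-25) = 1*(-25) = -25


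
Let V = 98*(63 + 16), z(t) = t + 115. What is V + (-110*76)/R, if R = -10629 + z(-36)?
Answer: 8168646/1055 ≈ 7742.8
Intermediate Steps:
z(t) = 115 + t
V = 7742 (V = 98*79 = 7742)
R = -10550 (R = -10629 + (115 - 36) = -10629 + 79 = -10550)
V + (-110*76)/R = 7742 - 110*76/(-10550) = 7742 - 8360*(-1/10550) = 7742 + 836/1055 = 8168646/1055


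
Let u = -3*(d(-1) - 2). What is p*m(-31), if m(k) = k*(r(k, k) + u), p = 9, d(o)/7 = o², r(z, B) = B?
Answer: 12834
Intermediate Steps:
d(o) = 7*o²
u = -15 (u = -3*(7*(-1)² - 2) = -3*(7*1 - 2) = -3*(7 - 2) = -3*5 = -15)
m(k) = k*(-15 + k) (m(k) = k*(k - 15) = k*(-15 + k))
p*m(-31) = 9*(-31*(-15 - 31)) = 9*(-31*(-46)) = 9*1426 = 12834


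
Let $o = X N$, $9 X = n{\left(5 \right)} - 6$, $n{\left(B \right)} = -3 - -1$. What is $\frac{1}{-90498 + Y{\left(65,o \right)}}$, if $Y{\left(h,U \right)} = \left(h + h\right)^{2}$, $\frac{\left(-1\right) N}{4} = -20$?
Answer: $- \frac{1}{73598} \approx -1.3587 \cdot 10^{-5}$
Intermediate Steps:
$n{\left(B \right)} = -2$ ($n{\left(B \right)} = -3 + 1 = -2$)
$N = 80$ ($N = \left(-4\right) \left(-20\right) = 80$)
$X = - \frac{8}{9}$ ($X = \frac{-2 - 6}{9} = \frac{1}{9} \left(-8\right) = - \frac{8}{9} \approx -0.88889$)
$o = - \frac{640}{9}$ ($o = \left(- \frac{8}{9}\right) 80 = - \frac{640}{9} \approx -71.111$)
$Y{\left(h,U \right)} = 4 h^{2}$ ($Y{\left(h,U \right)} = \left(2 h\right)^{2} = 4 h^{2}$)
$\frac{1}{-90498 + Y{\left(65,o \right)}} = \frac{1}{-90498 + 4 \cdot 65^{2}} = \frac{1}{-90498 + 4 \cdot 4225} = \frac{1}{-90498 + 16900} = \frac{1}{-73598} = - \frac{1}{73598}$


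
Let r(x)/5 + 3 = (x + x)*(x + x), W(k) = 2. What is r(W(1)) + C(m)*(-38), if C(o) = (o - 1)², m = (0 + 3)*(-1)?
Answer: -543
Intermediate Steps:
m = -3 (m = 3*(-1) = -3)
C(o) = (-1 + o)²
r(x) = -15 + 20*x² (r(x) = -15 + 5*((x + x)*(x + x)) = -15 + 5*((2*x)*(2*x)) = -15 + 5*(4*x²) = -15 + 20*x²)
r(W(1)) + C(m)*(-38) = (-15 + 20*2²) + (-1 - 3)²*(-38) = (-15 + 20*4) + (-4)²*(-38) = (-15 + 80) + 16*(-38) = 65 - 608 = -543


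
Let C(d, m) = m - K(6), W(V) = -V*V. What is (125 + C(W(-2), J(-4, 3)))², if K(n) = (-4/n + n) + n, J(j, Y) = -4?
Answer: 108241/9 ≈ 12027.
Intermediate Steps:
W(V) = -V²
K(n) = -4/n + 2*n (K(n) = (n - 4/n) + n = -4/n + 2*n)
C(d, m) = -34/3 + m (C(d, m) = m - (-4/6 + 2*6) = m - (-4*⅙ + 12) = m - (-⅔ + 12) = m - 1*34/3 = m - 34/3 = -34/3 + m)
(125 + C(W(-2), J(-4, 3)))² = (125 + (-34/3 - 4))² = (125 - 46/3)² = (329/3)² = 108241/9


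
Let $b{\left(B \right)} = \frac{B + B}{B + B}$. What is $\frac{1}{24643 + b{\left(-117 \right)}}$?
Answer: $\frac{1}{24644} \approx 4.0578 \cdot 10^{-5}$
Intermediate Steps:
$b{\left(B \right)} = 1$ ($b{\left(B \right)} = \frac{2 B}{2 B} = 2 B \frac{1}{2 B} = 1$)
$\frac{1}{24643 + b{\left(-117 \right)}} = \frac{1}{24643 + 1} = \frac{1}{24644}$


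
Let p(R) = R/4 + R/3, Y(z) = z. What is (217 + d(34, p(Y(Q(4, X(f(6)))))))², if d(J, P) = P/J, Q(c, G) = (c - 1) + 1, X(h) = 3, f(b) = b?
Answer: 490223881/10404 ≈ 47119.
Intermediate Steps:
Q(c, G) = c (Q(c, G) = (-1 + c) + 1 = c)
p(R) = 7*R/12 (p(R) = R*(¼) + R*(⅓) = R/4 + R/3 = 7*R/12)
(217 + d(34, p(Y(Q(4, X(f(6)))))))² = (217 + ((7/12)*4)/34)² = (217 + (7/3)*(1/34))² = (217 + 7/102)² = (22141/102)² = 490223881/10404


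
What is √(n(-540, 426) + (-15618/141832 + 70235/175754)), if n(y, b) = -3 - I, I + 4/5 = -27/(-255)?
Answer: I*√141445327934822961071235/264855126610 ≈ 1.42*I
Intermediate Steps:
I = -59/85 (I = -⅘ - 27/(-255) = -⅘ - 27*(-1/255) = -⅘ + 9/85 = -59/85 ≈ -0.69412)
n(y, b) = -196/85 (n(y, b) = -3 - 1*(-59/85) = -3 + 59/85 = -196/85)
√(n(-540, 426) + (-15618/141832 + 70235/175754)) = √(-196/85 + (-15618/141832 + 70235/175754)) = √(-196/85 + (-15618*1/141832 + 70235*(1/175754))) = √(-196/85 + (-7809/70916 + 70235/175754)) = √(-196/85 + 1804161137/6231885332) = √(-1068095828427/529710253220) = I*√141445327934822961071235/264855126610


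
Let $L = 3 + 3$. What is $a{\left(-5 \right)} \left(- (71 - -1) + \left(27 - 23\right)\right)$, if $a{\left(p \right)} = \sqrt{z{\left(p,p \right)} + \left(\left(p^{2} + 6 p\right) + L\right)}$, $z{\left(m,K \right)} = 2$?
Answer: $- 68 \sqrt{3} \approx -117.78$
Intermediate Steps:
$L = 6$
$a{\left(p \right)} = \sqrt{8 + p^{2} + 6 p}$ ($a{\left(p \right)} = \sqrt{2 + \left(\left(p^{2} + 6 p\right) + 6\right)} = \sqrt{2 + \left(6 + p^{2} + 6 p\right)} = \sqrt{8 + p^{2} + 6 p}$)
$a{\left(-5 \right)} \left(- (71 - -1) + \left(27 - 23\right)\right) = \sqrt{8 + \left(-5\right)^{2} + 6 \left(-5\right)} \left(- (71 - -1) + \left(27 - 23\right)\right) = \sqrt{8 + 25 - 30} \left(- (71 + 1) + \left(27 - 23\right)\right) = \sqrt{3} \left(\left(-1\right) 72 + 4\right) = \sqrt{3} \left(-72 + 4\right) = \sqrt{3} \left(-68\right) = - 68 \sqrt{3}$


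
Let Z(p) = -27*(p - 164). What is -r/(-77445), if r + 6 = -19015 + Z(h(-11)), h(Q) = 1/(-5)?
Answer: -72938/387225 ≈ -0.18836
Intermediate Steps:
h(Q) = -1/5
Z(p) = 4428 - 27*p (Z(p) = -27*(-164 + p) = 4428 - 27*p)
r = -72938/5 (r = -6 + (-19015 + (4428 - 27*(-1/5))) = -6 + (-19015 + (4428 + 27/5)) = -6 + (-19015 + 22167/5) = -6 - 72908/5 = -72938/5 ≈ -14588.)
-r/(-77445) = -(-72938)/(5*(-77445)) = -(-72938)*(-1)/(5*77445) = -1*72938/387225 = -72938/387225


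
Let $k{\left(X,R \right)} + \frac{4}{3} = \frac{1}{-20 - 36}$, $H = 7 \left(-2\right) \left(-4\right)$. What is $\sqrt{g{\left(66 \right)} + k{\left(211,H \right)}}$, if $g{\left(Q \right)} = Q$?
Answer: $\frac{\sqrt{456162}}{84} \approx 8.0405$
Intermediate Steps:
$H = 56$ ($H = \left(-14\right) \left(-4\right) = 56$)
$k{\left(X,R \right)} = - \frac{227}{168}$ ($k{\left(X,R \right)} = - \frac{4}{3} + \frac{1}{-20 - 36} = - \frac{4}{3} + \frac{1}{-56} = - \frac{4}{3} - \frac{1}{56} = - \frac{227}{168}$)
$\sqrt{g{\left(66 \right)} + k{\left(211,H \right)}} = \sqrt{66 - \frac{227}{168}} = \sqrt{\frac{10861}{168}} = \frac{\sqrt{456162}}{84}$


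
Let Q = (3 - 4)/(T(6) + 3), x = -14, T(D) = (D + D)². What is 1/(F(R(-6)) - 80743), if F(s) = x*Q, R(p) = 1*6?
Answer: -21/1695601 ≈ -1.2385e-5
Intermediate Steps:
R(p) = 6
T(D) = 4*D² (T(D) = (2*D)² = 4*D²)
Q = -1/147 (Q = (3 - 4)/(4*6² + 3) = -1/(4*36 + 3) = -1/(144 + 3) = -1/147 ≈ -0.0068027)
F(s) = 2/21 (F(s) = -14*(-1/147) = 2/21)
1/(F(R(-6)) - 80743) = 1/(2/21 - 80743) = 1/(-1695601/21) = -21/1695601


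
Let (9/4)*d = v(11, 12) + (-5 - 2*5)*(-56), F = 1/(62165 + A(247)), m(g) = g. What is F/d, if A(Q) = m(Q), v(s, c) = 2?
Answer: 3/70067872 ≈ 4.2816e-8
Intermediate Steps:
A(Q) = Q
F = 1/62412 (F = 1/(62165 + 247) = 1/62412 ≈ 1.6023e-5)
d = 3368/9 (d = 4*(2 + (-5 - 2*5)*(-56))/9 = 4*(2 + (-5 - 10)*(-56))/9 = 4*(2 - 15*(-56))/9 = 4*(2 + 840)/9 = (4/9)*842 = 3368/9 ≈ 374.22)
F/d = 1/(62412*(3368/9)) = (1/62412)*(9/3368) = 3/70067872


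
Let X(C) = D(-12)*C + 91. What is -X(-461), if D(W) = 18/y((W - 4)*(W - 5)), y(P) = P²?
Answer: -3362123/36992 ≈ -90.888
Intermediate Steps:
D(W) = 18/((-5 + W)²*(-4 + W)²) (D(W) = 18/(((W - 4)*(W - 5))²) = 18/(((-4 + W)*(-5 + W))²) = 18/(((-5 + W)*(-4 + W))²) = 18/(((-5 + W)²*(-4 + W)²)) = 18*(1/((-5 + W)²*(-4 + W)²)) = 18/((-5 + W)²*(-4 + W)²))
X(C) = 91 + 9*C/36992 (X(C) = (18/(20 + (-12)² - 9*(-12))²)*C + 91 = (18/(20 + 144 + 108)²)*C + 91 = (18/272²)*C + 91 = (18*(1/73984))*C + 91 = 9*C/36992 + 91 = 91 + 9*C/36992)
-X(-461) = -(91 + (9/36992)*(-461)) = -(91 - 4149/36992) = -1*3362123/36992 = -3362123/36992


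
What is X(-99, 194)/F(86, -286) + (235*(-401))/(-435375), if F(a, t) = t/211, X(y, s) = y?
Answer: 165845447/2263950 ≈ 73.255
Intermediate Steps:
F(a, t) = t/211 (F(a, t) = t*(1/211) = t/211)
X(-99, 194)/F(86, -286) + (235*(-401))/(-435375) = -99/((1/211)*(-286)) + (235*(-401))/(-435375) = -99/(-286/211) - 94235*(-1/435375) = -99*(-211/286) + 18847/87075 = 1899/26 + 18847/87075 = 165845447/2263950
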